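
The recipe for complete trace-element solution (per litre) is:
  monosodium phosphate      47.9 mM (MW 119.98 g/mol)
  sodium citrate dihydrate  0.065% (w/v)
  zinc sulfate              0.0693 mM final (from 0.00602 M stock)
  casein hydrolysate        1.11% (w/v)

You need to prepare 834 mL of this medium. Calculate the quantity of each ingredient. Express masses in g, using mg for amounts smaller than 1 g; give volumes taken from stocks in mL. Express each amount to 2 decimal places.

monosodium phosphate 4.79 g; sodium citrate dihydrate 542.10 mg; zinc sulfate 9.60 mL; casein hydrolysate 9.26 g

Working volume: 834 mL = 0.834 L.
monosodium phosphate: 47.9 mmol/L × 119.98 g/mol × 0.834 L ÷ 1000 = 4.79 g
sodium citrate dihydrate: 0.065 g per 100 mL × 834 mL ÷ 100 = 0.5421 g = 542.10 mg
zinc sulfate: V = C2·V2/C1 = 0.0693 mM × 834 mL ÷ 6.02 mM = 9.60 mL
casein hydrolysate: 1.11% w/v = 11.1 g/L → 11.1 × 0.834 L = 9.26 g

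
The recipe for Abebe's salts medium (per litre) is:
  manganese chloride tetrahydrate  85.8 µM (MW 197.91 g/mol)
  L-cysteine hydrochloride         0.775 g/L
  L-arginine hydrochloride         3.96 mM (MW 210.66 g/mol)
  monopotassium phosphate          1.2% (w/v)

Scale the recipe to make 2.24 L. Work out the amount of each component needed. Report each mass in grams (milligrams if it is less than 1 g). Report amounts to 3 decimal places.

manganese chloride tetrahydrate 38.037 mg; L-cysteine hydrochloride 1.736 g; L-arginine hydrochloride 1.869 g; monopotassium phosphate 26.880 g

Working volume: 2.24 L.
manganese chloride tetrahydrate: 85.8 µmol/L × 197.91 g/mol × 2.24 L ÷ 1000 = 38.037 mg
L-cysteine hydrochloride: 0.775 g/L × 2.24 L = 1.736 g
L-arginine hydrochloride: 3.96 mmol/L × 210.66 g/mol × 2.24 L ÷ 1000 = 1.869 g
monopotassium phosphate: 1.2 g per 100 mL × 2240 mL ÷ 100 = 26.880 g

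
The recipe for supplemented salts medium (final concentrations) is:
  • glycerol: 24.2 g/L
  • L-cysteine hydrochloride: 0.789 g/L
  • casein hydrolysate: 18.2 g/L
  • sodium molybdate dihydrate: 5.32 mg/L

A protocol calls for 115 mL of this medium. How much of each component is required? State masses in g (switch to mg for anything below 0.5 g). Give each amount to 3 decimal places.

Working volume: 115 mL = 0.115 L.
glycerol: 24.2 g/L × 0.115 L = 2.783 g
L-cysteine hydrochloride: 0.789 g/L × 0.115 L = 0.090735 g = 90.735 mg
casein hydrolysate: 18.2 g/L × 0.115 L = 2.093 g
sodium molybdate dihydrate: 5.32 mg/L × 0.115 L = 0.612 mg

glycerol 2.783 g; L-cysteine hydrochloride 90.735 mg; casein hydrolysate 2.093 g; sodium molybdate dihydrate 0.612 mg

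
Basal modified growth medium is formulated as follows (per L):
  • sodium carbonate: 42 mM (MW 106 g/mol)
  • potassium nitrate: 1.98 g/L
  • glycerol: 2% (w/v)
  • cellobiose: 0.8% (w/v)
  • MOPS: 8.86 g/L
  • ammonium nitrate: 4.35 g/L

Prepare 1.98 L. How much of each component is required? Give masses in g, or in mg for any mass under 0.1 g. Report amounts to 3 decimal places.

sodium carbonate 8.815 g; potassium nitrate 3.920 g; glycerol 39.600 g; cellobiose 15.840 g; MOPS 17.543 g; ammonium nitrate 8.613 g

Scale factor relative to 1 L: 1.98.
sodium carbonate: 42 mmol/L × 106 g/mol × 1.98 L ÷ 1000 = 8.815 g
potassium nitrate: 1.98 g/L × 1.98 L = 3.920 g
glycerol: 2 g per 100 mL × 1980 mL ÷ 100 = 39.600 g
cellobiose: 0.8% w/v = 8 g/L → 8 × 1.98 L = 15.840 g
MOPS: 8.86 g/L × 1.98 L = 17.543 g
ammonium nitrate: 4.35 g/L × 1.98 L = 8.613 g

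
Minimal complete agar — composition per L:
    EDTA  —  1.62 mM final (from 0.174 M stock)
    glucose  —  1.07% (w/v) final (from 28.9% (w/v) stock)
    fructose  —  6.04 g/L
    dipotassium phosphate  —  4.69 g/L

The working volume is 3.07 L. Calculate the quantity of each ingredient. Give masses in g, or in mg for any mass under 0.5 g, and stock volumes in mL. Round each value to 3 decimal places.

Working volume: 3.07 L.
EDTA: C1V1 = C2V2 → 1.62 mM × 3070 mL ÷ 174 mM = 28.583 mL
glucose: dilute stock: 1.07% ÷ 28.9% × 3070 mL = 113.664 mL
fructose: 6.04 g/L × 3.07 L = 18.543 g
dipotassium phosphate: 4.69 g/L × 3.07 L = 14.398 g

EDTA 28.583 mL; glucose 113.664 mL; fructose 18.543 g; dipotassium phosphate 14.398 g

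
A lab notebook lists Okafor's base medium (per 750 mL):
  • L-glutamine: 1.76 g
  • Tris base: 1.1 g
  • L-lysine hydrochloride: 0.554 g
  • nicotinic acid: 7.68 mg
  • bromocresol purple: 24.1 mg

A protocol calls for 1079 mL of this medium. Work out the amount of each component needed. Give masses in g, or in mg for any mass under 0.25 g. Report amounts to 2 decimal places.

Ratio of target to recipe volume: 1079 / 750 = 1.43867.
L-glutamine: 1.76 g × (1079 mL / 750 mL) = 2.53 g
Tris base: 1.1 g × (1079 mL / 750 mL) = 1.58 g
L-lysine hydrochloride: 0.554 g × (1079 mL / 750 mL) = 0.80 g
nicotinic acid: 7.68 mg × (1079 mL / 750 mL) = 11.05 mg
bromocresol purple: 24.1 mg × (1079 mL / 750 mL) = 34.67 mg

L-glutamine 2.53 g; Tris base 1.58 g; L-lysine hydrochloride 0.80 g; nicotinic acid 11.05 mg; bromocresol purple 34.67 mg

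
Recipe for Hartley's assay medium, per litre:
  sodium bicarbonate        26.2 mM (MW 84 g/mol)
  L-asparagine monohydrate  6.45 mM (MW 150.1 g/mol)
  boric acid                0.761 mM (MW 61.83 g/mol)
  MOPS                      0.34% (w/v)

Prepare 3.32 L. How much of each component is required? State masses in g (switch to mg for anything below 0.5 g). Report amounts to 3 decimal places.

sodium bicarbonate 7.307 g; L-asparagine monohydrate 3.214 g; boric acid 156.215 mg; MOPS 11.288 g

Scale factor relative to 1 L: 3.32.
sodium bicarbonate: 26.2 mmol/L × 84 g/mol × 3.32 L ÷ 1000 = 7.307 g
L-asparagine monohydrate: 6.45 mmol/L × 150.1 g/mol × 3.32 L ÷ 1000 = 3.214 g
boric acid: 0.761 mmol/L × 61.83 mg/mmol × 3.32 L = 156.215 mg
MOPS: 0.34 g per 100 mL × 3320 mL ÷ 100 = 11.288 g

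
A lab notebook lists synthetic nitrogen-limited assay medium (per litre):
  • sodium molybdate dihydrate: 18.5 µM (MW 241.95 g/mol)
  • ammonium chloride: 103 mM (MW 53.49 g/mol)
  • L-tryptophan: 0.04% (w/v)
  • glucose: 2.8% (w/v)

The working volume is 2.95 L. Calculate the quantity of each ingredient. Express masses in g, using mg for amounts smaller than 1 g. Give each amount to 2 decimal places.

sodium molybdate dihydrate 13.20 mg; ammonium chloride 16.25 g; L-tryptophan 1.18 g; glucose 82.60 g

Working volume: 2.95 L.
sodium molybdate dihydrate: 18.5 µmol/L × 241.95 g/mol × 2.95 L ÷ 1000 = 13.20 mg
ammonium chloride: 103 mmol/L × 53.49 g/mol × 2.95 L ÷ 1000 = 16.25 g
L-tryptophan: 0.04 g per 100 mL × 2950 mL ÷ 100 = 1.18 g
glucose: 2.8% w/v = 28 g/L → 28 × 2.95 L = 82.60 g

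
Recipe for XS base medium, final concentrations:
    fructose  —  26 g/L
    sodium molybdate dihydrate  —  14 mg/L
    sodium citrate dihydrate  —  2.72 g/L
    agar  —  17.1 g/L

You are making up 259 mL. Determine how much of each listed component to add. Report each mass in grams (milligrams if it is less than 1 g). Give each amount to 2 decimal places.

Working volume: 259 mL = 0.259 L.
fructose: 26 g/L × 0.259 L = 6.73 g
sodium molybdate dihydrate: 14 mg/L × 0.259 L = 3.63 mg
sodium citrate dihydrate: 2.72 g/L × 0.259 L = 0.70448 g = 704.48 mg
agar: 17.1 g/L × 0.259 L = 4.43 g

fructose 6.73 g; sodium molybdate dihydrate 3.63 mg; sodium citrate dihydrate 704.48 mg; agar 4.43 g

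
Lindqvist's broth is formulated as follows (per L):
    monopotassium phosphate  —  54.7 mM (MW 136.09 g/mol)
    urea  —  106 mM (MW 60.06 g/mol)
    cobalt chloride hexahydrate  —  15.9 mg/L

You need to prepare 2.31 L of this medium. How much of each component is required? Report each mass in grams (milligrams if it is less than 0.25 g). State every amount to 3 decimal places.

monopotassium phosphate 17.196 g; urea 14.706 g; cobalt chloride hexahydrate 36.729 mg

Working volume: 2.31 L.
monopotassium phosphate: 54.7 mmol/L × 136.09 g/mol × 2.31 L ÷ 1000 = 17.196 g
urea: 106 mmol/L × 60.06 g/mol × 2.31 L ÷ 1000 = 14.706 g
cobalt chloride hexahydrate: 15.9 mg/L × 2.31 L = 36.729 mg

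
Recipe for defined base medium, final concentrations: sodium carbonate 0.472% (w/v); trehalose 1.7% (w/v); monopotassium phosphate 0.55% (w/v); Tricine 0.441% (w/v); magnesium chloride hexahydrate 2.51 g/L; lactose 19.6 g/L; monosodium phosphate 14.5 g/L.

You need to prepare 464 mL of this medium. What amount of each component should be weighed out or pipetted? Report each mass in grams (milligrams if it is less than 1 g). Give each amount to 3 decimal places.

Working volume: 464 mL = 0.464 L.
sodium carbonate: 0.472 g per 100 mL × 464 mL ÷ 100 = 2.190 g
trehalose: 1.7 g per 100 mL × 464 mL ÷ 100 = 7.888 g
monopotassium phosphate: 0.55 g per 100 mL × 464 mL ÷ 100 = 2.552 g
Tricine: 0.441 g per 100 mL × 464 mL ÷ 100 = 2.046 g
magnesium chloride hexahydrate: 2.51 g/L × 0.464 L = 1.165 g
lactose: 19.6 g/L × 0.464 L = 9.094 g
monosodium phosphate: 14.5 g/L × 0.464 L = 6.728 g

sodium carbonate 2.190 g; trehalose 7.888 g; monopotassium phosphate 2.552 g; Tricine 2.046 g; magnesium chloride hexahydrate 1.165 g; lactose 9.094 g; monosodium phosphate 6.728 g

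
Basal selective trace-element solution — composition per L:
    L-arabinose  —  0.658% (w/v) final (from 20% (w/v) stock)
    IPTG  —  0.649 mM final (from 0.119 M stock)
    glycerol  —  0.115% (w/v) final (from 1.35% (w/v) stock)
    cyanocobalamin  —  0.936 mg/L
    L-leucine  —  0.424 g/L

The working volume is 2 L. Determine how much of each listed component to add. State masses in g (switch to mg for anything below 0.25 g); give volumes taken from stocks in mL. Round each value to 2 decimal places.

L-arabinose 65.80 mL; IPTG 10.91 mL; glycerol 170.37 mL; cyanocobalamin 1.87 mg; L-leucine 0.85 g

Working volume: 2 L.
L-arabinose: dilute stock: 0.658% ÷ 20% × 2000 mL = 65.80 mL
IPTG: C1V1 = C2V2 → 0.649 mM × 2000 mL ÷ 119 mM = 10.91 mL
glycerol: dilute stock: 0.115% ÷ 1.35% × 2000 mL = 170.37 mL
cyanocobalamin: 0.936 mg/L × 2 L = 1.87 mg
L-leucine: 0.424 g/L × 2 L = 0.85 g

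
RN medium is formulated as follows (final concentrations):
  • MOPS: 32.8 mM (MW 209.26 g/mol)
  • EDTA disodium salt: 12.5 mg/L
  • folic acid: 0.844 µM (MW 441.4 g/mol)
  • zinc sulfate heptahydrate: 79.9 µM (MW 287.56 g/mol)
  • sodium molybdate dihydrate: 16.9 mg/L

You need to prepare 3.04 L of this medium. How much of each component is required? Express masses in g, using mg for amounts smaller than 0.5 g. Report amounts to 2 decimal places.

Scale factor relative to 1 L: 3.04.
MOPS: 32.8 mmol/L × 209.26 g/mol × 3.04 L ÷ 1000 = 20.87 g
EDTA disodium salt: 12.5 mg/L × 3.04 L = 38.00 mg
folic acid: 0.844 µmol/L × 441.4 g/mol × 3.04 L ÷ 1000 = 1.13 mg
zinc sulfate heptahydrate: 79.9 µmol/L × 287.56 g/mol × 3.04 L ÷ 1000 = 69.85 mg
sodium molybdate dihydrate: 16.9 mg/L × 3.04 L = 51.38 mg

MOPS 20.87 g; EDTA disodium salt 38.00 mg; folic acid 1.13 mg; zinc sulfate heptahydrate 69.85 mg; sodium molybdate dihydrate 51.38 mg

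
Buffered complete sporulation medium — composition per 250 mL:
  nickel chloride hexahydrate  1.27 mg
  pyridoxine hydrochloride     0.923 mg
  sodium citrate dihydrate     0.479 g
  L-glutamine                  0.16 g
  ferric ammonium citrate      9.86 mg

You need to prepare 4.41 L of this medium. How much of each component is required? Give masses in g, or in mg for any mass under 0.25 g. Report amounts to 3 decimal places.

Ratio of target to recipe volume: 4410 / 250 = 17.64.
nickel chloride hexahydrate: 1.27 mg × (4410 mL / 250 mL) = 22.403 mg
pyridoxine hydrochloride: 0.923 mg × (4410 mL / 250 mL) = 16.282 mg
sodium citrate dihydrate: 0.479 g × (4410 mL / 250 mL) = 8.450 g
L-glutamine: 0.16 g × (4410 mL / 250 mL) = 2.822 g
ferric ammonium citrate: 9.86 mg × (4410 mL / 250 mL) = 173.930 mg

nickel chloride hexahydrate 22.403 mg; pyridoxine hydrochloride 16.282 mg; sodium citrate dihydrate 8.450 g; L-glutamine 2.822 g; ferric ammonium citrate 173.930 mg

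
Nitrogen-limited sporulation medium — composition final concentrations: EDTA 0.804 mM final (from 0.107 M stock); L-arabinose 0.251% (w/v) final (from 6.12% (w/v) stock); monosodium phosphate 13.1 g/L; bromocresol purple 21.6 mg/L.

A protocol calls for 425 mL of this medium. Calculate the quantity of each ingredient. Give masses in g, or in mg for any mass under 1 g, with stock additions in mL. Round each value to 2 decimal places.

EDTA 3.19 mL; L-arabinose 17.43 mL; monosodium phosphate 5.57 g; bromocresol purple 9.18 mg

Scale factor relative to 1 L: 0.425.
EDTA: V = C2·V2/C1 = 0.804 mM × 425 mL ÷ 107 mM = 3.19 mL
L-arabinose: dilute stock: 0.251% ÷ 6.12% × 425 mL = 17.43 mL
monosodium phosphate: 13.1 g/L × 0.425 L = 5.57 g
bromocresol purple: 21.6 mg/L × 0.425 L = 9.18 mg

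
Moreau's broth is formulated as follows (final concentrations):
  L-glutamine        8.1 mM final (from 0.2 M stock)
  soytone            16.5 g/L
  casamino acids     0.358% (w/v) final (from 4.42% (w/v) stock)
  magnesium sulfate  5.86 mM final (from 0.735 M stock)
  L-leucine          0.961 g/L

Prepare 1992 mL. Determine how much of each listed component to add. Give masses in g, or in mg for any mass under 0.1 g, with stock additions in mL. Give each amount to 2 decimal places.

Working volume: 1992 mL = 1.992 L.
L-glutamine: dilute stock: 8.1 mM × 1992 mL ÷ 200 mM = 80.68 mL
soytone: 16.5 g/L × 1.992 L = 32.87 g
casamino acids: V = C2·V2/C1 = 0.358% ÷ 4.42% × 1992 mL = 161.34 mL
magnesium sulfate: dilute stock: 5.86 mM × 1992 mL ÷ 735 mM = 15.88 mL
L-leucine: 0.961 g/L × 1.992 L = 1.91 g

L-glutamine 80.68 mL; soytone 32.87 g; casamino acids 161.34 mL; magnesium sulfate 15.88 mL; L-leucine 1.91 g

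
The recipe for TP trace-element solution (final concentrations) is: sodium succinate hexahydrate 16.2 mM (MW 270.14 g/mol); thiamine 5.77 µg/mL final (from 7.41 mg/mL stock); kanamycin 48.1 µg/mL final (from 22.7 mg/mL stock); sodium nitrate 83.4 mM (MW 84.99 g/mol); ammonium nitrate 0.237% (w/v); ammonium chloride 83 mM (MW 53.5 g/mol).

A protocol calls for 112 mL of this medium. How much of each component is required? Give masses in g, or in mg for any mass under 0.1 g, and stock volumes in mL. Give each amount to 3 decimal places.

Target volume = 112 mL = 0.112 L.
sodium succinate hexahydrate: 16.2 mmol/L × 270.14 g/mol × 0.112 L ÷ 1000 = 0.490 g
thiamine: C1V1 = C2V2 → 5.77 µg/mL × 112 mL ÷ 7410 µg/mL = 0.087 mL
kanamycin: dilute stock: 48.1 µg/mL × 112 mL ÷ 22700 µg/mL = 0.237 mL
sodium nitrate: 83.4 mmol/L × 84.99 g/mol × 0.112 L ÷ 1000 = 0.794 g
ammonium nitrate: 0.237 g per 100 mL × 112 mL ÷ 100 = 0.265 g
ammonium chloride: 83 mmol/L × 53.5 g/mol × 0.112 L ÷ 1000 = 0.497 g

sodium succinate hexahydrate 0.490 g; thiamine 0.087 mL; kanamycin 0.237 mL; sodium nitrate 0.794 g; ammonium nitrate 0.265 g; ammonium chloride 0.497 g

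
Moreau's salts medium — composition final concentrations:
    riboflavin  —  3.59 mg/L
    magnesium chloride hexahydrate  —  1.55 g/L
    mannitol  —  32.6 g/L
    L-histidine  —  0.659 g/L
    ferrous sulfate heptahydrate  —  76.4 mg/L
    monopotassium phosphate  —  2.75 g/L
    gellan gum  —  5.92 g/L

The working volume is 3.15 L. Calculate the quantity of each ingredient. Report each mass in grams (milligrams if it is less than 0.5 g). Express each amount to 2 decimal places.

riboflavin 11.31 mg; magnesium chloride hexahydrate 4.88 g; mannitol 102.69 g; L-histidine 2.08 g; ferrous sulfate heptahydrate 240.66 mg; monopotassium phosphate 8.66 g; gellan gum 18.65 g

Scale factor relative to 1 L: 3.15.
riboflavin: 3.59 mg/L × 3.15 L = 11.31 mg
magnesium chloride hexahydrate: 1.55 g/L × 3.15 L = 4.88 g
mannitol: 32.6 g/L × 3.15 L = 102.69 g
L-histidine: 0.659 g/L × 3.15 L = 2.08 g
ferrous sulfate heptahydrate: 76.4 mg/L × 3.15 L = 240.66 mg
monopotassium phosphate: 2.75 g/L × 3.15 L = 8.66 g
gellan gum: 5.92 g/L × 3.15 L = 18.65 g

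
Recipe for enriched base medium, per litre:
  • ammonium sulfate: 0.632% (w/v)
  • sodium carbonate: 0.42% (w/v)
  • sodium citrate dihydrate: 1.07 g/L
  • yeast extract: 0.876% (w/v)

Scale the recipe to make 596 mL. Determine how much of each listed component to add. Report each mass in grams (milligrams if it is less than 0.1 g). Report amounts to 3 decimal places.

Target volume = 596 mL = 0.596 L.
ammonium sulfate: 0.632 g per 100 mL × 596 mL ÷ 100 = 3.767 g
sodium carbonate: 0.42 g per 100 mL × 596 mL ÷ 100 = 2.503 g
sodium citrate dihydrate: 1.07 g/L × 0.596 L = 0.638 g
yeast extract: 0.876% w/v = 8.76 g/L → 8.76 × 0.596 L = 5.221 g

ammonium sulfate 3.767 g; sodium carbonate 2.503 g; sodium citrate dihydrate 0.638 g; yeast extract 5.221 g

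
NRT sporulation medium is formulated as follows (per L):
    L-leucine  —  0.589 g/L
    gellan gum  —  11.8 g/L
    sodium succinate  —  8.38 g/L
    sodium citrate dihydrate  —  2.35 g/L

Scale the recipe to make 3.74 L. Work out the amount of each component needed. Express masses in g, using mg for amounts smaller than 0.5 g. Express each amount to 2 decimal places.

Working volume: 3.74 L.
L-leucine: 0.589 g/L × 3.74 L = 2.20 g
gellan gum: 11.8 g/L × 3.74 L = 44.13 g
sodium succinate: 8.38 g/L × 3.74 L = 31.34 g
sodium citrate dihydrate: 2.35 g/L × 3.74 L = 8.79 g

L-leucine 2.20 g; gellan gum 44.13 g; sodium succinate 31.34 g; sodium citrate dihydrate 8.79 g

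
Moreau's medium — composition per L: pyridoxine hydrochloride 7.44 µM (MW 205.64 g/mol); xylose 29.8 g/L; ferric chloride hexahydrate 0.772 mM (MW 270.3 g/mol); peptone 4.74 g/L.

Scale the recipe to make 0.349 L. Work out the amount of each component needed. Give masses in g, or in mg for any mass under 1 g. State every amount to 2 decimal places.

pyridoxine hydrochloride 0.53 mg; xylose 10.40 g; ferric chloride hexahydrate 72.83 mg; peptone 1.65 g

Scale factor relative to 1 L: 0.349.
pyridoxine hydrochloride: 7.44 µmol/L × 205.64 g/mol × 0.349 L ÷ 1000 = 0.53 mg
xylose: 29.8 g/L × 0.349 L = 10.40 g
ferric chloride hexahydrate: 0.772 mmol/L × 270.3 mg/mmol × 0.349 L = 72.83 mg
peptone: 4.74 g/L × 0.349 L = 1.65 g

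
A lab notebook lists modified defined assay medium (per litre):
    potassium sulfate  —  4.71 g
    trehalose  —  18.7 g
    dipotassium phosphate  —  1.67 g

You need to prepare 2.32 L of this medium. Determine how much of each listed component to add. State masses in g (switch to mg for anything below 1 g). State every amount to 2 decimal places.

potassium sulfate 10.93 g; trehalose 43.38 g; dipotassium phosphate 3.87 g

Scale factor = 2320 mL / 1000 mL = 2.32.
potassium sulfate: 4.71 g × (2320 mL / 1000 mL) = 10.93 g
trehalose: 18.7 g × (2320 mL / 1000 mL) = 43.38 g
dipotassium phosphate: 1.67 g × (2320 mL / 1000 mL) = 3.87 g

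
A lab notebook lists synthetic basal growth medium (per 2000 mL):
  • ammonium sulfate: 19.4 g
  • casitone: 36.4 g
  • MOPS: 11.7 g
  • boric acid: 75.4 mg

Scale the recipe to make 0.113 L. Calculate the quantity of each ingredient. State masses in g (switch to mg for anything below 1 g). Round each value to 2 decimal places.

Scale factor = 113 mL / 2000 mL = 0.0565.
ammonium sulfate: 19.4 g × (113 mL / 2000 mL) = 1.10 g
casitone: 36.4 g × (113 mL / 2000 mL) = 2.06 g
MOPS: 11.7 g × (113 mL / 2000 mL) = 0.66105 g = 661.05 mg
boric acid: 75.4 mg × (113 mL / 2000 mL) = 4.26 mg

ammonium sulfate 1.10 g; casitone 2.06 g; MOPS 661.05 mg; boric acid 4.26 mg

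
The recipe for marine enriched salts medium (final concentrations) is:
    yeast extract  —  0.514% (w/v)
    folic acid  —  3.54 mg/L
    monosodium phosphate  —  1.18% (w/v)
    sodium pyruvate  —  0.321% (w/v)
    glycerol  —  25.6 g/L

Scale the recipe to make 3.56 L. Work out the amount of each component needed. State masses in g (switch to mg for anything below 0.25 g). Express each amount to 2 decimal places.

yeast extract 18.30 g; folic acid 12.60 mg; monosodium phosphate 42.01 g; sodium pyruvate 11.43 g; glycerol 91.14 g

Working volume: 3.56 L.
yeast extract: 0.514 g per 100 mL × 3560 mL ÷ 100 = 18.30 g
folic acid: 3.54 mg/L × 3.56 L = 12.60 mg
monosodium phosphate: 1.18% w/v = 11.8 g/L → 11.8 × 3.56 L = 42.01 g
sodium pyruvate: 0.321% w/v = 3.21 g/L → 3.21 × 3.56 L = 11.43 g
glycerol: 25.6 g/L × 3.56 L = 91.14 g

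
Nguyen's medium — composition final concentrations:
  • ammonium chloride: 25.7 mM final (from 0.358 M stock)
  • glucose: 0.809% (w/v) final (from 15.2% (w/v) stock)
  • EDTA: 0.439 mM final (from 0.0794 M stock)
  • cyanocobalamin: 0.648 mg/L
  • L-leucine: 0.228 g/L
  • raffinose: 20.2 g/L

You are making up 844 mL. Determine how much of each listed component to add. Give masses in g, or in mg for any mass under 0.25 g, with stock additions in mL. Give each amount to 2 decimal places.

Target volume = 844 mL = 0.844 L.
ammonium chloride: C1V1 = C2V2 → 25.7 mM × 844 mL ÷ 358 mM = 60.59 mL
glucose: dilute stock: 0.809% ÷ 15.2% × 844 mL = 44.92 mL
EDTA: dilute stock: 0.439 mM × 844 mL ÷ 79.4 mM = 4.67 mL
cyanocobalamin: 0.648 mg/L × 0.844 L = 0.55 mg
L-leucine: 0.228 g/L × 0.844 L = 0.192432 g = 192.43 mg
raffinose: 20.2 g/L × 0.844 L = 17.05 g

ammonium chloride 60.59 mL; glucose 44.92 mL; EDTA 4.67 mL; cyanocobalamin 0.55 mg; L-leucine 192.43 mg; raffinose 17.05 g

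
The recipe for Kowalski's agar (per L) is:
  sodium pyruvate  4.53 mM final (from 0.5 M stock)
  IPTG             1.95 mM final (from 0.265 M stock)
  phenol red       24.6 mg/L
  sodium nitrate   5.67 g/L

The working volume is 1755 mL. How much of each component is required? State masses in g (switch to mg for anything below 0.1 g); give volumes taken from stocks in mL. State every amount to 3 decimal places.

sodium pyruvate 15.900 mL; IPTG 12.914 mL; phenol red 43.173 mg; sodium nitrate 9.951 g

Scale factor relative to 1 L: 1.755.
sodium pyruvate: C1V1 = C2V2 → 4.53 mM × 1755 mL ÷ 500 mM = 15.900 mL
IPTG: C1V1 = C2V2 → 1.95 mM × 1755 mL ÷ 265 mM = 12.914 mL
phenol red: 24.6 mg/L × 1.755 L = 43.173 mg
sodium nitrate: 5.67 g/L × 1.755 L = 9.951 g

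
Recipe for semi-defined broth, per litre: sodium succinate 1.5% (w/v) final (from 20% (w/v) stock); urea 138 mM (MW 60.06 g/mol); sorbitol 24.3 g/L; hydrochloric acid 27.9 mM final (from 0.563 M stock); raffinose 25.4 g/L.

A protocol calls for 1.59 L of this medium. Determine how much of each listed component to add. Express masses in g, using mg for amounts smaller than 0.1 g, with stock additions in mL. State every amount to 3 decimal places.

Scale factor relative to 1 L: 1.59.
sodium succinate: dilute stock: 1.5% ÷ 20% × 1590 mL = 119.250 mL
urea: 138 mmol/L × 60.06 g/mol × 1.59 L ÷ 1000 = 13.178 g
sorbitol: 24.3 g/L × 1.59 L = 38.637 g
hydrochloric acid: dilute stock: 27.9 mM × 1590 mL ÷ 563 mM = 78.794 mL
raffinose: 25.4 g/L × 1.59 L = 40.386 g

sodium succinate 119.250 mL; urea 13.178 g; sorbitol 38.637 g; hydrochloric acid 78.794 mL; raffinose 40.386 g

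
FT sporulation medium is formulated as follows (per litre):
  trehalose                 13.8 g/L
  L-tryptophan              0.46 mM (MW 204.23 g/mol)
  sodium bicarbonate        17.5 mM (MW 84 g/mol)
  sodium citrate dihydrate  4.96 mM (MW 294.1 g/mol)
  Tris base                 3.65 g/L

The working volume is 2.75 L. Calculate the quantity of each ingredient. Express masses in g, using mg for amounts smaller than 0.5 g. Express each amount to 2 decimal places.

trehalose 37.95 g; L-tryptophan 258.35 mg; sodium bicarbonate 4.04 g; sodium citrate dihydrate 4.01 g; Tris base 10.04 g

Scale factor relative to 1 L: 2.75.
trehalose: 13.8 g/L × 2.75 L = 37.95 g
L-tryptophan: 0.46 mmol/L × 204.23 mg/mmol × 2.75 L = 258.35 mg
sodium bicarbonate: 17.5 mmol/L × 84 g/mol × 2.75 L ÷ 1000 = 4.04 g
sodium citrate dihydrate: 4.96 mmol/L × 294.1 g/mol × 2.75 L ÷ 1000 = 4.01 g
Tris base: 3.65 g/L × 2.75 L = 10.04 g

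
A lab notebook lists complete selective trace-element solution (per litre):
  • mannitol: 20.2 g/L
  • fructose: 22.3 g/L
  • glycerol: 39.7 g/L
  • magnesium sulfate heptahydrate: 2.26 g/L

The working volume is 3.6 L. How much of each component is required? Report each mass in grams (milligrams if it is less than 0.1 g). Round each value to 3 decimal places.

Working volume: 3.6 L.
mannitol: 20.2 g/L × 3.6 L = 72.720 g
fructose: 22.3 g/L × 3.6 L = 80.280 g
glycerol: 39.7 g/L × 3.6 L = 142.920 g
magnesium sulfate heptahydrate: 2.26 g/L × 3.6 L = 8.136 g

mannitol 72.720 g; fructose 80.280 g; glycerol 142.920 g; magnesium sulfate heptahydrate 8.136 g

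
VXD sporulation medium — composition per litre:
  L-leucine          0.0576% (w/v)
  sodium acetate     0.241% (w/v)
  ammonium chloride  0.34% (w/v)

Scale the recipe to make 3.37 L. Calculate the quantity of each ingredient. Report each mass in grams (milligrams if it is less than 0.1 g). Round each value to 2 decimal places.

Scale factor relative to 1 L: 3.37.
L-leucine: 0.0576% w/v = 0.576 g/L → 0.576 × 3.37 L = 1.94 g
sodium acetate: 0.241 g per 100 mL × 3370 mL ÷ 100 = 8.12 g
ammonium chloride: 0.34 g per 100 mL × 3370 mL ÷ 100 = 11.46 g

L-leucine 1.94 g; sodium acetate 8.12 g; ammonium chloride 11.46 g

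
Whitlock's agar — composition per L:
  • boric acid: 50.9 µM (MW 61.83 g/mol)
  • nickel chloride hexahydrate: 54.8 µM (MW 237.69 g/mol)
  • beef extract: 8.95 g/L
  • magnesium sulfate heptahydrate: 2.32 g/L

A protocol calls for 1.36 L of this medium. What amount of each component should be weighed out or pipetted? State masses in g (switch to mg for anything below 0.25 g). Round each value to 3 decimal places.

Scale factor relative to 1 L: 1.36.
boric acid: 50.9 µmol/L × 61.83 g/mol × 1.36 L ÷ 1000 = 4.280 mg
nickel chloride hexahydrate: 54.8 µmol/L × 237.69 g/mol × 1.36 L ÷ 1000 = 17.715 mg
beef extract: 8.95 g/L × 1.36 L = 12.172 g
magnesium sulfate heptahydrate: 2.32 g/L × 1.36 L = 3.155 g

boric acid 4.280 mg; nickel chloride hexahydrate 17.715 mg; beef extract 12.172 g; magnesium sulfate heptahydrate 3.155 g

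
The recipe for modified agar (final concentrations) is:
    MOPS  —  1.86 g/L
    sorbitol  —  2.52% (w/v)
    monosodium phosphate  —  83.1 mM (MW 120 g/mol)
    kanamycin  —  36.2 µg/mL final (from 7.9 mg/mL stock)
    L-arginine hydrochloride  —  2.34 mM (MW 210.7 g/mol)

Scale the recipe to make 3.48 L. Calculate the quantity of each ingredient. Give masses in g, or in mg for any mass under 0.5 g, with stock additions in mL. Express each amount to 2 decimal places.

MOPS 6.47 g; sorbitol 87.70 g; monosodium phosphate 34.70 g; kanamycin 15.95 mL; L-arginine hydrochloride 1.72 g

Working volume: 3.48 L.
MOPS: 1.86 g/L × 3.48 L = 6.47 g
sorbitol: 2.52 g per 100 mL × 3480 mL ÷ 100 = 87.70 g
monosodium phosphate: 83.1 mmol/L × 120 g/mol × 3.48 L ÷ 1000 = 34.70 g
kanamycin: V = C2·V2/C1 = 36.2 µg/mL × 3480 mL ÷ 7900 µg/mL = 15.95 mL
L-arginine hydrochloride: 2.34 mmol/L × 210.7 g/mol × 3.48 L ÷ 1000 = 1.72 g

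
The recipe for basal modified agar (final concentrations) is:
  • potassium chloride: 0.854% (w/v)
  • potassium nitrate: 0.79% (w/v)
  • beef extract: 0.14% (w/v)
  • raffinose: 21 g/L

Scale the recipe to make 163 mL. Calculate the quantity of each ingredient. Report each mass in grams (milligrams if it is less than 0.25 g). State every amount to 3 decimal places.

Target volume = 163 mL = 0.163 L.
potassium chloride: 0.854% w/v = 8.54 g/L → 8.54 × 0.163 L = 1.392 g
potassium nitrate: 0.79 g per 100 mL × 163 mL ÷ 100 = 1.288 g
beef extract: 0.14% w/v = 1.4 g/L → 1.4 × 0.163 L = 0.2282 g = 228.200 mg
raffinose: 21 g/L × 0.163 L = 3.423 g

potassium chloride 1.392 g; potassium nitrate 1.288 g; beef extract 228.200 mg; raffinose 3.423 g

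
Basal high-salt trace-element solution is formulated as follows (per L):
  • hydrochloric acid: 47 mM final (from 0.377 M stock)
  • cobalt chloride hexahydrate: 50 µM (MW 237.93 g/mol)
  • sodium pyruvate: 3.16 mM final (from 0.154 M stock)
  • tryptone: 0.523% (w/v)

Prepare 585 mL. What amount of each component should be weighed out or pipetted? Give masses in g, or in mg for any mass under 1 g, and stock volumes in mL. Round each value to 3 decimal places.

Working volume: 585 mL = 0.585 L.
hydrochloric acid: V = C2·V2/C1 = 47 mM × 585 mL ÷ 377 mM = 72.931 mL
cobalt chloride hexahydrate: 50 µmol/L × 237.93 g/mol × 0.585 L ÷ 1000 = 6.959 mg
sodium pyruvate: dilute stock: 3.16 mM × 585 mL ÷ 154 mM = 12.004 mL
tryptone: 0.523% w/v = 5.23 g/L → 5.23 × 0.585 L = 3.060 g

hydrochloric acid 72.931 mL; cobalt chloride hexahydrate 6.959 mg; sodium pyruvate 12.004 mL; tryptone 3.060 g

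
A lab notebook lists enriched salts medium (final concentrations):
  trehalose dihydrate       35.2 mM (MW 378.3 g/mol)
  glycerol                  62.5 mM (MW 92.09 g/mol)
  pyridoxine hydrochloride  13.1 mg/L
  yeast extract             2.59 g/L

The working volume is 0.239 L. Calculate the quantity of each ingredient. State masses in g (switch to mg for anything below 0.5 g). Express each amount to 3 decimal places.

Working volume: 0.239 L.
trehalose dihydrate: 35.2 mmol/L × 378.3 g/mol × 0.239 L ÷ 1000 = 3.183 g
glycerol: 62.5 mmol/L × 92.09 g/mol × 0.239 L ÷ 1000 = 1.376 g
pyridoxine hydrochloride: 13.1 mg/L × 0.239 L = 3.131 mg
yeast extract: 2.59 g/L × 0.239 L = 0.619 g

trehalose dihydrate 3.183 g; glycerol 1.376 g; pyridoxine hydrochloride 3.131 mg; yeast extract 0.619 g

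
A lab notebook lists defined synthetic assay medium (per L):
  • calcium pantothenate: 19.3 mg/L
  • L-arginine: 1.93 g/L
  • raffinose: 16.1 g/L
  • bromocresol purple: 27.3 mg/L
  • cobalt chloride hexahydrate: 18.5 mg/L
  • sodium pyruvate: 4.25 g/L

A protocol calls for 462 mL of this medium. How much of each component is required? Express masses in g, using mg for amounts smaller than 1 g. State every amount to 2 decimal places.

calcium pantothenate 8.92 mg; L-arginine 891.66 mg; raffinose 7.44 g; bromocresol purple 12.61 mg; cobalt chloride hexahydrate 8.55 mg; sodium pyruvate 1.96 g

Target volume = 462 mL = 0.462 L.
calcium pantothenate: 19.3 mg/L × 0.462 L = 8.92 mg
L-arginine: 1.93 g/L × 0.462 L = 0.89166 g = 891.66 mg
raffinose: 16.1 g/L × 0.462 L = 7.44 g
bromocresol purple: 27.3 mg/L × 0.462 L = 12.61 mg
cobalt chloride hexahydrate: 18.5 mg/L × 0.462 L = 8.55 mg
sodium pyruvate: 4.25 g/L × 0.462 L = 1.96 g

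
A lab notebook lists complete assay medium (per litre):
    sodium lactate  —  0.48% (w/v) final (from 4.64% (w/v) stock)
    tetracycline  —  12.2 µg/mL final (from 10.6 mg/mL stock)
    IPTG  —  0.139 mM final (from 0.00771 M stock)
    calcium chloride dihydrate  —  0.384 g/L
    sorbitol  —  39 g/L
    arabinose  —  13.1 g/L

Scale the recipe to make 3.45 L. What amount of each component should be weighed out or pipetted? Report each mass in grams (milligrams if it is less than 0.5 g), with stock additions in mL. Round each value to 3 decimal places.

sodium lactate 356.897 mL; tetracycline 3.971 mL; IPTG 62.198 mL; calcium chloride dihydrate 1.325 g; sorbitol 134.550 g; arabinose 45.195 g

Working volume: 3.45 L.
sodium lactate: C1V1 = C2V2 → 0.48% ÷ 4.64% × 3450 mL = 356.897 mL
tetracycline: C1V1 = C2V2 → 12.2 µg/mL × 3450 mL ÷ 10600 µg/mL = 3.971 mL
IPTG: C1V1 = C2V2 → 0.139 mM × 3450 mL ÷ 7.71 mM = 62.198 mL
calcium chloride dihydrate: 0.384 g/L × 3.45 L = 1.325 g
sorbitol: 39 g/L × 3.45 L = 134.550 g
arabinose: 13.1 g/L × 3.45 L = 45.195 g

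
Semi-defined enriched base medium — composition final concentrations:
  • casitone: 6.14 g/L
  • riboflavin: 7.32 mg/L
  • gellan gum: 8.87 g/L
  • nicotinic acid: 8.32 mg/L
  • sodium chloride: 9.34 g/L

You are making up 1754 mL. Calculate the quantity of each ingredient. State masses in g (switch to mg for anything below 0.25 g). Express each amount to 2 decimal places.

Scale factor relative to 1 L: 1.754.
casitone: 6.14 g/L × 1.754 L = 10.77 g
riboflavin: 7.32 mg/L × 1.754 L = 12.84 mg
gellan gum: 8.87 g/L × 1.754 L = 15.56 g
nicotinic acid: 8.32 mg/L × 1.754 L = 14.59 mg
sodium chloride: 9.34 g/L × 1.754 L = 16.38 g

casitone 10.77 g; riboflavin 12.84 mg; gellan gum 15.56 g; nicotinic acid 14.59 mg; sodium chloride 16.38 g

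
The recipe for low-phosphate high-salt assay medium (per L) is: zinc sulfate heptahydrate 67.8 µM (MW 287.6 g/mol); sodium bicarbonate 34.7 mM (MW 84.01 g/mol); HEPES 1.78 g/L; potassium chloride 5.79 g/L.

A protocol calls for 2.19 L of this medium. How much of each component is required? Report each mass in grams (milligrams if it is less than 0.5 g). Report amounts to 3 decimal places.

zinc sulfate heptahydrate 42.703 mg; sodium bicarbonate 6.384 g; HEPES 3.898 g; potassium chloride 12.680 g

Working volume: 2.19 L.
zinc sulfate heptahydrate: 67.8 µmol/L × 287.6 g/mol × 2.19 L ÷ 1000 = 42.703 mg
sodium bicarbonate: 34.7 mmol/L × 84.01 g/mol × 2.19 L ÷ 1000 = 6.384 g
HEPES: 1.78 g/L × 2.19 L = 3.898 g
potassium chloride: 5.79 g/L × 2.19 L = 12.680 g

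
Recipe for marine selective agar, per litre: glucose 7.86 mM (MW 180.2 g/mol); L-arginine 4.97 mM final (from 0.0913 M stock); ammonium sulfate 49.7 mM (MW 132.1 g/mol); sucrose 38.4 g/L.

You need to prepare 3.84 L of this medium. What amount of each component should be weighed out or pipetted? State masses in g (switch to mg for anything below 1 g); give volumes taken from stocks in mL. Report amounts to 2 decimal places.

glucose 5.44 g; L-arginine 209.03 mL; ammonium sulfate 25.21 g; sucrose 147.46 g

Scale factor relative to 1 L: 3.84.
glucose: 7.86 mmol/L × 180.2 g/mol × 3.84 L ÷ 1000 = 5.44 g
L-arginine: C1V1 = C2V2 → 4.97 mM × 3840 mL ÷ 91.3 mM = 209.03 mL
ammonium sulfate: 49.7 mmol/L × 132.1 g/mol × 3.84 L ÷ 1000 = 25.21 g
sucrose: 38.4 g/L × 3.84 L = 147.46 g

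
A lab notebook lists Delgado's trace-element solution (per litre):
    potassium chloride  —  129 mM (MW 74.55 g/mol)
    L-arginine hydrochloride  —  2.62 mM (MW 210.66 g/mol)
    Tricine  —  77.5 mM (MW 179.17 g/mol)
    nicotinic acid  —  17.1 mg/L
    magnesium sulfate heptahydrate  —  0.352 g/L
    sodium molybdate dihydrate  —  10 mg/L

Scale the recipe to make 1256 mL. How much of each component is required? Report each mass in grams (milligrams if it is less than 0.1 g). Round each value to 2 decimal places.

potassium chloride 12.08 g; L-arginine hydrochloride 0.69 g; Tricine 17.44 g; nicotinic acid 21.48 mg; magnesium sulfate heptahydrate 0.44 g; sodium molybdate dihydrate 12.56 mg

Target volume = 1256 mL = 1.256 L.
potassium chloride: 129 mmol/L × 74.55 g/mol × 1.256 L ÷ 1000 = 12.08 g
L-arginine hydrochloride: 2.62 mmol/L × 210.66 g/mol × 1.256 L ÷ 1000 = 0.69 g
Tricine: 77.5 mmol/L × 179.17 g/mol × 1.256 L ÷ 1000 = 17.44 g
nicotinic acid: 17.1 mg/L × 1.256 L = 21.48 mg
magnesium sulfate heptahydrate: 0.352 g/L × 1.256 L = 0.44 g
sodium molybdate dihydrate: 10 mg/L × 1.256 L = 12.56 mg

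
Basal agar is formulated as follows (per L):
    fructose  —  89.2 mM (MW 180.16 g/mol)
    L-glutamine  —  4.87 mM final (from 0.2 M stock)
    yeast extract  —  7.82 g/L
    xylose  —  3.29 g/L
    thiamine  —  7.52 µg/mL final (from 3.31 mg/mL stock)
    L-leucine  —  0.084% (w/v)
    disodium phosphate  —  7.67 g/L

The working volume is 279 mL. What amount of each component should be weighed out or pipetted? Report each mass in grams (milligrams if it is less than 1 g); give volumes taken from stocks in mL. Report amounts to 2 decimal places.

fructose 4.48 g; L-glutamine 6.79 mL; yeast extract 2.18 g; xylose 917.91 mg; thiamine 0.63 mL; L-leucine 234.36 mg; disodium phosphate 2.14 g

Working volume: 279 mL = 0.279 L.
fructose: 89.2 mmol/L × 180.16 g/mol × 0.279 L ÷ 1000 = 4.48 g
L-glutamine: dilute stock: 4.87 mM × 279 mL ÷ 200 mM = 6.79 mL
yeast extract: 7.82 g/L × 0.279 L = 2.18 g
xylose: 3.29 g/L × 0.279 L = 0.91791 g = 917.91 mg
thiamine: dilute stock: 7.52 µg/mL × 279 mL ÷ 3310 µg/mL = 0.63 mL
L-leucine: 0.084 g per 100 mL × 279 mL ÷ 100 = 0.23436 g = 234.36 mg
disodium phosphate: 7.67 g/L × 0.279 L = 2.14 g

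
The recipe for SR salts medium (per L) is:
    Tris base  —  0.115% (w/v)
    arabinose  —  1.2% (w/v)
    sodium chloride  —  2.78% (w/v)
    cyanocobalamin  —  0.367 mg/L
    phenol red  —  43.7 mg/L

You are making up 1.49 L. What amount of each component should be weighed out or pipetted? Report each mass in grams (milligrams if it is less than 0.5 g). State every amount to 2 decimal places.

Tris base 1.71 g; arabinose 17.88 g; sodium chloride 41.42 g; cyanocobalamin 0.55 mg; phenol red 65.11 mg

Scale factor relative to 1 L: 1.49.
Tris base: 0.115 g per 100 mL × 1490 mL ÷ 100 = 1.71 g
arabinose: 1.2 g per 100 mL × 1490 mL ÷ 100 = 17.88 g
sodium chloride: 2.78% w/v = 27.8 g/L → 27.8 × 1.49 L = 41.42 g
cyanocobalamin: 0.367 mg/L × 1.49 L = 0.55 mg
phenol red: 43.7 mg/L × 1.49 L = 65.11 mg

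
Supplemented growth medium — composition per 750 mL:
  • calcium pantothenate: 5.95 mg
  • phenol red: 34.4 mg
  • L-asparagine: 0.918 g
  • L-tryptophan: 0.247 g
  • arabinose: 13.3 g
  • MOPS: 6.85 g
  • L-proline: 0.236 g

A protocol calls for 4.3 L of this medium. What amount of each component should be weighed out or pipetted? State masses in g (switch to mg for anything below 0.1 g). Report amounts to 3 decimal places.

calcium pantothenate 34.113 mg; phenol red 0.197 g; L-asparagine 5.263 g; L-tryptophan 1.416 g; arabinose 76.253 g; MOPS 39.273 g; L-proline 1.353 g

Ratio of target to recipe volume: 4300 / 750 = 5.73333.
calcium pantothenate: 5.95 mg × (4300 mL / 750 mL) = 34.113 mg
phenol red: 34.4 mg × (4300 mL / 750 mL) = 197.227 mg = 0.197 g
L-asparagine: 0.918 g × (4300 mL / 750 mL) = 5.263 g
L-tryptophan: 0.247 g × (4300 mL / 750 mL) = 1.416 g
arabinose: 13.3 g × (4300 mL / 750 mL) = 76.253 g
MOPS: 6.85 g × (4300 mL / 750 mL) = 39.273 g
L-proline: 0.236 g × (4300 mL / 750 mL) = 1.353 g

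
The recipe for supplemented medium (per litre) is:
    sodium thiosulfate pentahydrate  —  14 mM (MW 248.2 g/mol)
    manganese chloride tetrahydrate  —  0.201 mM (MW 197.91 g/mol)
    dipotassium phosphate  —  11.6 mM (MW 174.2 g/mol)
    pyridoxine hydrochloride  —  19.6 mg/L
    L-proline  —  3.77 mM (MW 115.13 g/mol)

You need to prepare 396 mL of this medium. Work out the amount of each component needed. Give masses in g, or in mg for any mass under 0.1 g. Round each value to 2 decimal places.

sodium thiosulfate pentahydrate 1.38 g; manganese chloride tetrahydrate 15.75 mg; dipotassium phosphate 0.80 g; pyridoxine hydrochloride 7.76 mg; L-proline 0.17 g

Working volume: 396 mL = 0.396 L.
sodium thiosulfate pentahydrate: 14 mmol/L × 248.2 g/mol × 0.396 L ÷ 1000 = 1.38 g
manganese chloride tetrahydrate: 0.201 mmol/L × 197.91 mg/mmol × 0.396 L = 15.75 mg
dipotassium phosphate: 11.6 mmol/L × 174.2 g/mol × 0.396 L ÷ 1000 = 0.80 g
pyridoxine hydrochloride: 19.6 mg/L × 0.396 L = 7.76 mg
L-proline: 3.77 mmol/L × 115.13 g/mol × 0.396 L ÷ 1000 = 0.17 g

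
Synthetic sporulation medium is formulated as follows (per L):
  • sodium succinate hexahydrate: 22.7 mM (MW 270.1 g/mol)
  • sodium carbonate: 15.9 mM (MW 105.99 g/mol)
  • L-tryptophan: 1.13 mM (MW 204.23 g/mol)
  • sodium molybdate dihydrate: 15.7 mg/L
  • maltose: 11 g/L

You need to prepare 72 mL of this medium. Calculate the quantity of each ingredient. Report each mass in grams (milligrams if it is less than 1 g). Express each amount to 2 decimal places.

sodium succinate hexahydrate 441.45 mg; sodium carbonate 121.34 mg; L-tryptophan 16.62 mg; sodium molybdate dihydrate 1.13 mg; maltose 792.00 mg

Scale factor relative to 1 L: 0.072.
sodium succinate hexahydrate: 22.7 mmol/L × 270.1 mg/mmol × 0.072 L = 441.45 mg
sodium carbonate: 15.9 mmol/L × 105.99 mg/mmol × 0.072 L = 121.34 mg
L-tryptophan: 1.13 mmol/L × 204.23 mg/mmol × 0.072 L = 16.62 mg
sodium molybdate dihydrate: 15.7 mg/L × 0.072 L = 1.13 mg
maltose: 11 g/L × 0.072 L = 0.792 g = 792.00 mg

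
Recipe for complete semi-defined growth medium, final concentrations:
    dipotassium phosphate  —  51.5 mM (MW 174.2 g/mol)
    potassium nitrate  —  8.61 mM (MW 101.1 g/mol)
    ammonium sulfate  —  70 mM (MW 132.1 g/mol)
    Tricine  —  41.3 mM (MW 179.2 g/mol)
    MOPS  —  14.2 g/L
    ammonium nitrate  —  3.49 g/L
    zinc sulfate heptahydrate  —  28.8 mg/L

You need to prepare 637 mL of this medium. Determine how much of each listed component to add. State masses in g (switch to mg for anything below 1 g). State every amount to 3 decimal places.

Scale factor relative to 1 L: 0.637.
dipotassium phosphate: 51.5 mmol/L × 174.2 g/mol × 0.637 L ÷ 1000 = 5.715 g
potassium nitrate: 8.61 mmol/L × 101.1 mg/mmol × 0.637 L = 554.490 mg
ammonium sulfate: 70 mmol/L × 132.1 g/mol × 0.637 L ÷ 1000 = 5.890 g
Tricine: 41.3 mmol/L × 179.2 g/mol × 0.637 L ÷ 1000 = 4.714 g
MOPS: 14.2 g/L × 0.637 L = 9.045 g
ammonium nitrate: 3.49 g/L × 0.637 L = 2.223 g
zinc sulfate heptahydrate: 28.8 mg/L × 0.637 L = 18.346 mg

dipotassium phosphate 5.715 g; potassium nitrate 554.490 mg; ammonium sulfate 5.890 g; Tricine 4.714 g; MOPS 9.045 g; ammonium nitrate 2.223 g; zinc sulfate heptahydrate 18.346 mg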